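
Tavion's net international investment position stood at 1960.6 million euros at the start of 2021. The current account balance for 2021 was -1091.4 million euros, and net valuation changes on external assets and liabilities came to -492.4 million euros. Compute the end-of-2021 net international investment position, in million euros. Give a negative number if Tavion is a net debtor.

Change in NIIP = current account + net valuation change = -1091.4 + (-492.4) = -1583.8
End-of-year NIIP = 1960.6 + (-1583.8) = 376.8

376.8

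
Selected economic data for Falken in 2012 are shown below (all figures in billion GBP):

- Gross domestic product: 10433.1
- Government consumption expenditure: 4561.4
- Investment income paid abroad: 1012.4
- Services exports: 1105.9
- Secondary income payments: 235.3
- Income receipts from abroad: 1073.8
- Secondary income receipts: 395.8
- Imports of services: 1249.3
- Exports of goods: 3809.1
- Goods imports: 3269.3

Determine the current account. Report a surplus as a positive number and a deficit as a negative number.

Goods balance = 3809.1 - 3269.3 = 539.8
Services balance = 1105.9 - 1249.3 = -143.4
Trade balance (goods + services) = 539.8 + (-143.4) = 396.4
Net primary income = 1073.8 - 1012.4 = 61.4
Net secondary income = 395.8 - 235.3 = 160.5
Current account = 396.4 + 61.4 + 160.5 = 618.3

618.3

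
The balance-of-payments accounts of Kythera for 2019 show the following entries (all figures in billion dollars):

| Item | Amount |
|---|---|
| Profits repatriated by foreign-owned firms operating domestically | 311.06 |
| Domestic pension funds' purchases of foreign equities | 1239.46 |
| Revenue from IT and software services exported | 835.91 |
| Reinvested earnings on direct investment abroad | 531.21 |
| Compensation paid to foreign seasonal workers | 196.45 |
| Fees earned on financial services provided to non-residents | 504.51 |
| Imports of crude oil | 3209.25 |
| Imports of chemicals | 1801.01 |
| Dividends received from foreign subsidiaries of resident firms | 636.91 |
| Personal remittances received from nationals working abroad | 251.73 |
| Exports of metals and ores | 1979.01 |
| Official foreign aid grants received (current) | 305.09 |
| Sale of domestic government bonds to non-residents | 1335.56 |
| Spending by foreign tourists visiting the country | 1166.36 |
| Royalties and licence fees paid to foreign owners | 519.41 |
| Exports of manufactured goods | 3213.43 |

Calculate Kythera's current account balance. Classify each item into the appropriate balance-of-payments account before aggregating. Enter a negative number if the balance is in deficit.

Goods: -1801.01 + 1979.01 + 3213.43 - 3209.25 = 182.18
Services: 835.91 - 519.41 + 504.51 + 1166.36 = 1987.37
Primary income: -311.06 - 196.45 + 531.21 + 636.91 = 660.61
Secondary income: 251.73 + 305.09 = 556.82
Current account = 182.18 + 1987.37 + 660.61 + 556.82 = 3386.98
(Excluded from the current account — financial account: domestic pension funds' purchases of foreign equities 1239.46, sale of domestic government bonds to non-residents 1335.56.)

3386.98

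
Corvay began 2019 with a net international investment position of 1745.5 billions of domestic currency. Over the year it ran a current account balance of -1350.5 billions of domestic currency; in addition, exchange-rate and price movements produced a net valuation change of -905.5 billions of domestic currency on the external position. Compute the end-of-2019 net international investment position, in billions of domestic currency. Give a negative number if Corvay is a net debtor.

Change in NIIP = current account + net valuation change = -1350.5 + (-905.5) = -2256.0
End-of-year NIIP = 1745.5 + (-2256.0) = -510.5

-510.5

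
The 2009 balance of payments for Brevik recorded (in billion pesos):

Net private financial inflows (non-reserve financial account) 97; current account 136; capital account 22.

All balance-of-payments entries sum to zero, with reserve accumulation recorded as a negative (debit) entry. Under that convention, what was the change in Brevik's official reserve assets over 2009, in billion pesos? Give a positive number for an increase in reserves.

Official reserve transactions balance = -(136 + 22 + 97) = -255
An accumulation of reserves is recorded as a debit (negative entry), so the change in the stock of reserves is the negative of that balance.
Change in official reserves = -(-255) = 255

255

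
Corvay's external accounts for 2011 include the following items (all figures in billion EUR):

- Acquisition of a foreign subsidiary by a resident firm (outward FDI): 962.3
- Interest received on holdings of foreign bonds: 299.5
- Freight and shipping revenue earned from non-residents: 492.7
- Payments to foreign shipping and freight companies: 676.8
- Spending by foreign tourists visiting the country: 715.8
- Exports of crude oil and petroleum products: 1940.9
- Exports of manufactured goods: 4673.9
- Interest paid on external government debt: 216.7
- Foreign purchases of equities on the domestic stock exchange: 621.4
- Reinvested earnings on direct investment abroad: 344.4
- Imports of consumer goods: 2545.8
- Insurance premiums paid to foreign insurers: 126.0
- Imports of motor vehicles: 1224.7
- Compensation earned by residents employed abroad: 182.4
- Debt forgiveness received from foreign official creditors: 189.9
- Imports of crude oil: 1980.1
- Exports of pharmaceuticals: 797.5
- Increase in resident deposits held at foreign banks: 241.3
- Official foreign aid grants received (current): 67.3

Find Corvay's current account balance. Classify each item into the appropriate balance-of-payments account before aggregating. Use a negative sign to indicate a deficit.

2744.3

Goods: -1980.1 - 1224.7 + 797.5 + 4673.9 - 2545.8 + 1940.9 = 1661.7
Services: -676.8 + 492.7 - 126.0 + 715.8 = 405.7
Primary income: 344.4 - 216.7 + 182.4 + 299.5 = 609.6
Secondary income: 67.3
Current account = 1661.7 + 405.7 + 609.6 + 67.3 = 2744.3
(Excluded from the current account — financial account: acquisition of a foreign subsidiary by a resident firm (outward FDI) 962.3, foreign purchases of equities on the domestic stock exchange 621.4, increase in resident deposits held at foreign banks 241.3; capital account: debt forgiveness received from foreign official creditors 189.9.)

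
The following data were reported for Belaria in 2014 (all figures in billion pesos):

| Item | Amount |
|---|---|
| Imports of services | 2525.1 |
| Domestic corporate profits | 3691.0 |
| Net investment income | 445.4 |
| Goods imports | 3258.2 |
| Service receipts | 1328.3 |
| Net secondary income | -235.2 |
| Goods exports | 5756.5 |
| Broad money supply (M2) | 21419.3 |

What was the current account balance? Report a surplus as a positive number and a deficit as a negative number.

Goods balance = 5756.5 - 3258.2 = 2498.3
Services balance = 1328.3 - 2525.1 = -1196.8
Trade balance (goods + services) = 2498.3 + (-1196.8) = 1301.5
Net primary income = 445.4
Net secondary income = -235.2
Current account = 1301.5 + 445.4 + (-235.2) = 1511.7

1511.7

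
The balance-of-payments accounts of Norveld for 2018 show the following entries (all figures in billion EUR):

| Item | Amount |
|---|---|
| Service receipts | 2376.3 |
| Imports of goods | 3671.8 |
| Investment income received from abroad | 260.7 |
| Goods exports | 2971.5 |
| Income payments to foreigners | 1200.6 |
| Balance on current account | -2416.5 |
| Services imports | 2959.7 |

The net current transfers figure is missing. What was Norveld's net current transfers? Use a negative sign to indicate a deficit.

Current account = goods balance + services balance + net primary income + net secondary income
Sum of the known components = -2223.6
Net current transfers = CA - (known components) = -2416.5 - (-2223.6) = -192.9

-192.9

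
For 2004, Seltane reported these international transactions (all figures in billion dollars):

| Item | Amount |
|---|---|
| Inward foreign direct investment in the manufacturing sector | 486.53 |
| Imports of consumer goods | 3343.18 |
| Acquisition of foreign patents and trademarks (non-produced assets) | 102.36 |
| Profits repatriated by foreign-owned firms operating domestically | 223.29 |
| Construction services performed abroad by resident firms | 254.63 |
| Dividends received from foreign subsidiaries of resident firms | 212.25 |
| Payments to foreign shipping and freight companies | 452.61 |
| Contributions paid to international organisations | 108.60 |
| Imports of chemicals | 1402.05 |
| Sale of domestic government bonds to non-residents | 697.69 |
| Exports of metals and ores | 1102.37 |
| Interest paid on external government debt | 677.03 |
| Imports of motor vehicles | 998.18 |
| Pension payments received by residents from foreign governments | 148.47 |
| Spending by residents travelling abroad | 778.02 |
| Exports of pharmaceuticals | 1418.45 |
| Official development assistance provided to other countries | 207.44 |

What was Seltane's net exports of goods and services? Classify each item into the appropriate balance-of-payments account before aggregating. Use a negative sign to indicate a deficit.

Goods: 1418.45 - 1402.05 + 1102.37 - 998.18 - 3343.18 = -3222.59
Services: -452.61 + 254.63 - 778.02 = -976.00
Trade balance = -3222.59 + (-976.00) = -4198.59
(Excluded from the trade balance — financial account: inward foreign direct investment in the manufacturing sector 486.53, sale of domestic government bonds to non-residents 697.69; capital account: acquisition of foreign patents and trademarks (non-produced assets) 102.36; primary income: profits repatriated by foreign-owned firms operating domestically 223.29, dividends received from foreign subsidiaries of resident firms 212.25, interest paid on external government debt 677.03; secondary income: contributions paid to international organisations 108.60, pension payments received by residents from foreign governments 148.47, official development assistance provided to other countries 207.44.)

-4198.59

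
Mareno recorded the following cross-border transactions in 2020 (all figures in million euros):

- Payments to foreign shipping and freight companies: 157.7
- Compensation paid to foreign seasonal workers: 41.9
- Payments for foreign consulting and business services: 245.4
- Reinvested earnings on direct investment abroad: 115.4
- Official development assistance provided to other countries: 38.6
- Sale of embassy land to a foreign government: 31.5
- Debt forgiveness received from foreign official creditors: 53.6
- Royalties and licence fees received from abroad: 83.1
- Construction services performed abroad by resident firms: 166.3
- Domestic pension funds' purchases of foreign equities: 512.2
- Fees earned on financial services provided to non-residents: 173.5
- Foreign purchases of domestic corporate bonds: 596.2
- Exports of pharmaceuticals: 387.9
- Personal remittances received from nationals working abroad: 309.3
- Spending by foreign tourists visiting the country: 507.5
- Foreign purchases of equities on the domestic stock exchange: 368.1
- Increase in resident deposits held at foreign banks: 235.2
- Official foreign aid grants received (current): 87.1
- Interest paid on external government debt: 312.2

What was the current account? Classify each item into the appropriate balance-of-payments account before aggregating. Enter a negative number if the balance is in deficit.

1034.3

Goods: 387.9
Services: 173.5 + 507.5 + 83.1 + 166.3 - 245.4 - 157.7 = 527.3
Primary income: -312.2 + 115.4 - 41.9 = -238.7
Secondary income: -38.6 + 87.1 + 309.3 = 357.8
Current account = 387.9 + 527.3 + (-238.7) + 357.8 = 1034.3
(Excluded from the current account — capital account: sale of embassy land to a foreign government 31.5, debt forgiveness received from foreign official creditors 53.6; financial account: domestic pension funds' purchases of foreign equities 512.2, foreign purchases of domestic corporate bonds 596.2, foreign purchases of equities on the domestic stock exchange 368.1, increase in resident deposits held at foreign banks 235.2.)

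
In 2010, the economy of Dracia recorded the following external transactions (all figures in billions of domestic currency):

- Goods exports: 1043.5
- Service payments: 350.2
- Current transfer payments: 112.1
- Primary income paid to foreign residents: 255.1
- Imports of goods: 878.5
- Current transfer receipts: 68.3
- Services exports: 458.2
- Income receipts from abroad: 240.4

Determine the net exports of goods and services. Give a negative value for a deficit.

Goods balance = 1043.5 - 878.5 = 165.0
Services balance = 458.2 - 350.2 = 108.0
Trade balance (goods + services) = 165.0 + 108.0 = 273.0

273.0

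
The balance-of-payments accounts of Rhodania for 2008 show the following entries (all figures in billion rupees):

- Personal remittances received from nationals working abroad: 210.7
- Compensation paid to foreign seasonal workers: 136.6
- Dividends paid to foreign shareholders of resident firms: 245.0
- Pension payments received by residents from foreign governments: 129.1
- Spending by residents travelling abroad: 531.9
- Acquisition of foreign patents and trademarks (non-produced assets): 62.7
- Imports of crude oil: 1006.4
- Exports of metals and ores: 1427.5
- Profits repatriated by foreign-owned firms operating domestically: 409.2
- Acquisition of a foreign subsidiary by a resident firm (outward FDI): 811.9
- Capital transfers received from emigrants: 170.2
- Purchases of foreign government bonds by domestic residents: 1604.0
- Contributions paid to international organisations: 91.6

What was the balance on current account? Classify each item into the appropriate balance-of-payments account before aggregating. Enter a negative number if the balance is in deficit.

Goods: -1006.4 + 1427.5 = 421.1
Services: -531.9
Primary income: -409.2 - 136.6 - 245.0 = -790.8
Secondary income: -91.6 + 210.7 + 129.1 = 248.2
Current account = 421.1 + (-531.9) + (-790.8) + 248.2 = -653.4
(Excluded from the current account — capital account: acquisition of foreign patents and trademarks (non-produced assets) 62.7, capital transfers received from emigrants 170.2; financial account: acquisition of a foreign subsidiary by a resident firm (outward FDI) 811.9, purchases of foreign government bonds by domestic residents 1604.0.)

-653.4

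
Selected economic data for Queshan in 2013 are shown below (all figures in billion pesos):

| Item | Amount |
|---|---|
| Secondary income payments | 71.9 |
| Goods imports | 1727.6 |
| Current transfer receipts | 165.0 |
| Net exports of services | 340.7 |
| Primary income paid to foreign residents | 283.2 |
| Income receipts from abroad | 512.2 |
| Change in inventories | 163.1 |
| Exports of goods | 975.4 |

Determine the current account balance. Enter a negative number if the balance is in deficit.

Goods balance = 975.4 - 1727.6 = -752.2
Services balance = 340.7
Trade balance (goods + services) = -752.2 + 340.7 = -411.5
Net primary income = 512.2 - 283.2 = 229.0
Net secondary income = 165.0 - 71.9 = 93.1
Current account = -411.5 + 229.0 + 93.1 = -89.4

-89.4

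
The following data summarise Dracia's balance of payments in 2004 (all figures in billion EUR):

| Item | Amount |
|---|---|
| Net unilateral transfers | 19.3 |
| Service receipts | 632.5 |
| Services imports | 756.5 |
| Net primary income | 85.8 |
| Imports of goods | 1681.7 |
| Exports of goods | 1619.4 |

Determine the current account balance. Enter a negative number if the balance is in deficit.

-81.2

Goods balance = 1619.4 - 1681.7 = -62.3
Services balance = 632.5 - 756.5 = -124.0
Trade balance (goods + services) = -62.3 + (-124.0) = -186.3
Net primary income = 85.8
Net secondary income = 19.3
Current account = -186.3 + 85.8 + 19.3 = -81.2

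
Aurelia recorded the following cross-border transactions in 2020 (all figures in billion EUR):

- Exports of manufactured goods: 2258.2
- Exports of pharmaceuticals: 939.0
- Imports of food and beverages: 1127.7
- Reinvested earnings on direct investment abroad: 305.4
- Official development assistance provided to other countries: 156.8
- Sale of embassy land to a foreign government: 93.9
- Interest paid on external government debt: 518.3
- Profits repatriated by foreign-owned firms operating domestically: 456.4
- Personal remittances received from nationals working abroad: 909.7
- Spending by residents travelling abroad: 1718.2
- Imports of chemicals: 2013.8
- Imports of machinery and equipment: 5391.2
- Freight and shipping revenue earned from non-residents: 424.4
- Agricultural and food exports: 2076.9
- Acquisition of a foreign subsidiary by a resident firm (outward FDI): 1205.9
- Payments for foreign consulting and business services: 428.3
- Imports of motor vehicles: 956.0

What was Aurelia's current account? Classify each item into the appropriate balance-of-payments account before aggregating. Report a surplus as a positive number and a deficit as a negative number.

Goods: -1127.7 - 2013.8 - 5391.2 + 939.0 - 956.0 + 2076.9 + 2258.2 = -4214.6
Services: -428.3 + 424.4 - 1718.2 = -1722.1
Primary income: -456.4 - 518.3 + 305.4 = -669.3
Secondary income: -156.8 + 909.7 = 752.9
Current account = (-4214.6) + (-1722.1) + (-669.3) + 752.9 = -5853.1
(Excluded from the current account — capital account: sale of embassy land to a foreign government 93.9; financial account: acquisition of a foreign subsidiary by a resident firm (outward FDI) 1205.9.)

-5853.1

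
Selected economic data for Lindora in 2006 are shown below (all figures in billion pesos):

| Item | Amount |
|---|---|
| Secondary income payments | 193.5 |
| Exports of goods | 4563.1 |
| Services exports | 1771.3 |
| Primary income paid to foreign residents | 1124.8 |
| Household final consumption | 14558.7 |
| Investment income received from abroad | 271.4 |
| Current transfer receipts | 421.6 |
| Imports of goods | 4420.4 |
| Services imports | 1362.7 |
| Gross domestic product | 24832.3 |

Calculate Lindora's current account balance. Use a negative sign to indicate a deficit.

-74.0

Goods balance = 4563.1 - 4420.4 = 142.7
Services balance = 1771.3 - 1362.7 = 408.6
Trade balance (goods + services) = 142.7 + 408.6 = 551.3
Net primary income = 271.4 - 1124.8 = -853.4
Net secondary income = 421.6 - 193.5 = 228.1
Current account = 551.3 + (-853.4) + 228.1 = -74.0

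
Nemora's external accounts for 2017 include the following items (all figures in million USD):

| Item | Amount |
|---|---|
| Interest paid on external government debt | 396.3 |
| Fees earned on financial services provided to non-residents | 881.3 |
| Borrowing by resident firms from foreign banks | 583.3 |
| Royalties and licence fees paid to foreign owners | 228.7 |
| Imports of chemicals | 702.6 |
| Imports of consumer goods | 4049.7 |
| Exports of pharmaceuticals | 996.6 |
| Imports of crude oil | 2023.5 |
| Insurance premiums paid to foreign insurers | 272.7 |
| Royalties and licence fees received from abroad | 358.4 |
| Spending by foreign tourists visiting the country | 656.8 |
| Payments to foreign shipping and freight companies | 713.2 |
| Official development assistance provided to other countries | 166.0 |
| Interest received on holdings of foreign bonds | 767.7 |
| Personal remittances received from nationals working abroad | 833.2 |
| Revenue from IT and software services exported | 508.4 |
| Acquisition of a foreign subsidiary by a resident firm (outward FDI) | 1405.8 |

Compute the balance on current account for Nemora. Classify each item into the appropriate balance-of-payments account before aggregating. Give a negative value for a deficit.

Goods: -2023.5 + 996.6 - 4049.7 - 702.6 = -5779.2
Services: 881.3 - 228.7 + 358.4 - 272.7 + 656.8 + 508.4 - 713.2 = 1190.3
Primary income: -396.3 + 767.7 = 371.4
Secondary income: -166.0 + 833.2 = 667.2
Current account = (-5779.2) + 1190.3 + 371.4 + 667.2 = -3550.3
(Excluded from the current account — financial account: borrowing by resident firms from foreign banks 583.3, acquisition of a foreign subsidiary by a resident firm (outward FDI) 1405.8.)

-3550.3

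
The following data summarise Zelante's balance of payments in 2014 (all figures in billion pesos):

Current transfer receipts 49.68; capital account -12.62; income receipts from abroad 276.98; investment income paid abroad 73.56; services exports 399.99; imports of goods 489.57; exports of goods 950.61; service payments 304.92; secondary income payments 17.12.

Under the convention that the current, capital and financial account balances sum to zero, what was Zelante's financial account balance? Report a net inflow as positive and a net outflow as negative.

-779.47

Goods balance = 950.61 - 489.57 = 461.04
Services balance = 399.99 - 304.92 = 95.07
Trade balance (goods + services) = 461.04 + 95.07 = 556.11
Net primary income = 276.98 - 73.56 = 203.42
Net secondary income = 49.68 - 17.12 = 32.56
Current account = 556.11 + 203.42 + 32.56 = 792.09
Financial account = -(792.09 + (-12.62)) = -779.47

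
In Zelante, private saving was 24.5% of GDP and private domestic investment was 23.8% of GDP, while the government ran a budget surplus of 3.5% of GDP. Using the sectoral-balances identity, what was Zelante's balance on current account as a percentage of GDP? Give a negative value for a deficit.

By the sectoral-balances identity, CA = (S_private - I) + (T - G).
Private balance = 24.5 - 23.8 = 0.7
Government balance (T - G) = 3.5
CA = 0.7 + 3.5 = 4.2

4.2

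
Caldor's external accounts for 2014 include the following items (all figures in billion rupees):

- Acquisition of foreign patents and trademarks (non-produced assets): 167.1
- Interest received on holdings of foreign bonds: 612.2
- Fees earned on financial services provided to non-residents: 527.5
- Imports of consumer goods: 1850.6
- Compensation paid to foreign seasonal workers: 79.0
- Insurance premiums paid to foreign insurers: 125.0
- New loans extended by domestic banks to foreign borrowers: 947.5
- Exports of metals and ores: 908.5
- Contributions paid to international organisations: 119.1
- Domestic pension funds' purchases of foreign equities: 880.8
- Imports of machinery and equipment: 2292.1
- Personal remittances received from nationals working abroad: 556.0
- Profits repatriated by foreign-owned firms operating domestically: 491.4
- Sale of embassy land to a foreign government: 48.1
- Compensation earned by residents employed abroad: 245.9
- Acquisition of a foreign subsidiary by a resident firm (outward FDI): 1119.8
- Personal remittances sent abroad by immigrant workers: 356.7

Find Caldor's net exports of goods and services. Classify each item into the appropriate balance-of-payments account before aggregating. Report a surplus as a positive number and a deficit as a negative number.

-2831.7

Goods: -1850.6 - 2292.1 + 908.5 = -3234.2
Services: -125.0 + 527.5 = 402.5
Trade balance = -3234.2 + 402.5 = -2831.7
(Excluded from the trade balance — capital account: acquisition of foreign patents and trademarks (non-produced assets) 167.1, sale of embassy land to a foreign government 48.1; primary income: interest received on holdings of foreign bonds 612.2, compensation paid to foreign seasonal workers 79.0, profits repatriated by foreign-owned firms operating domestically 491.4, compensation earned by residents employed abroad 245.9; financial account: new loans extended by domestic banks to foreign borrowers 947.5, domestic pension funds' purchases of foreign equities 880.8, acquisition of a foreign subsidiary by a resident firm (outward FDI) 1119.8; secondary income: contributions paid to international organisations 119.1, personal remittances received from nationals working abroad 556.0, personal remittances sent abroad by immigrant workers 356.7.)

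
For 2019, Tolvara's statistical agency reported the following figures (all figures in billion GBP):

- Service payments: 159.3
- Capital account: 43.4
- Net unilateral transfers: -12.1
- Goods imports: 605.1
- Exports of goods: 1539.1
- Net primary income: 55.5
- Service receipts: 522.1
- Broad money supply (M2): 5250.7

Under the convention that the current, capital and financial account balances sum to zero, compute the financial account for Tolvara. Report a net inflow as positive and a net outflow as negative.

-1383.6

Goods balance = 1539.1 - 605.1 = 934.0
Services balance = 522.1 - 159.3 = 362.8
Trade balance (goods + services) = 934.0 + 362.8 = 1296.8
Net primary income = 55.5
Net secondary income = -12.1
Current account = 1296.8 + 55.5 + (-12.1) = 1340.2
Financial account = -(1340.2 + 43.4) = -1383.6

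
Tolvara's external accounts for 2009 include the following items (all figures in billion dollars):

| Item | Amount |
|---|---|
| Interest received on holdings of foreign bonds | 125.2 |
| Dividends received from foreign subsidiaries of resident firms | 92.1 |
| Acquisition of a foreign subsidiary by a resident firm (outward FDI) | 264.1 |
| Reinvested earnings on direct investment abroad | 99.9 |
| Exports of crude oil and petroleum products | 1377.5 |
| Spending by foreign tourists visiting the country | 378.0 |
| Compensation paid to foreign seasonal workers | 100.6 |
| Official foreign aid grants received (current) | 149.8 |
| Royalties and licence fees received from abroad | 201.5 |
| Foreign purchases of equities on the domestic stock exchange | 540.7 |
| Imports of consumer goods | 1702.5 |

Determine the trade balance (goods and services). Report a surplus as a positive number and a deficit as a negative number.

Goods: 1377.5 - 1702.5 = -325.0
Services: 378.0 + 201.5 = 579.5
Trade balance = -325.0 + 579.5 = 254.5
(Excluded from the trade balance — primary income: interest received on holdings of foreign bonds 125.2, dividends received from foreign subsidiaries of resident firms 92.1, reinvested earnings on direct investment abroad 99.9, compensation paid to foreign seasonal workers 100.6; financial account: acquisition of a foreign subsidiary by a resident firm (outward FDI) 264.1, foreign purchases of equities on the domestic stock exchange 540.7; secondary income: official foreign aid grants received (current) 149.8.)

254.5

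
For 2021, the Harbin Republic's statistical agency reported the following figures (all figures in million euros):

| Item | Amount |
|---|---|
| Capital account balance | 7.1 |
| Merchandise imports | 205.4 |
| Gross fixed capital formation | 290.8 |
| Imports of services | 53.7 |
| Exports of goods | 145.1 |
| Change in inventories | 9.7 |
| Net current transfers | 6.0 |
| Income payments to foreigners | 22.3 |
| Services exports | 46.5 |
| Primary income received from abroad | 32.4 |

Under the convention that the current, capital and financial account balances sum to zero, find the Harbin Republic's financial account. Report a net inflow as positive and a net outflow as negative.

Goods balance = 145.1 - 205.4 = -60.3
Services balance = 46.5 - 53.7 = -7.2
Trade balance (goods + services) = -60.3 + (-7.2) = -67.5
Net primary income = 32.4 - 22.3 = 10.1
Net secondary income = 6.0
Current account = -67.5 + 10.1 + 6.0 = -51.4
Financial account = -(-51.4 + 7.1) = 44.3

44.3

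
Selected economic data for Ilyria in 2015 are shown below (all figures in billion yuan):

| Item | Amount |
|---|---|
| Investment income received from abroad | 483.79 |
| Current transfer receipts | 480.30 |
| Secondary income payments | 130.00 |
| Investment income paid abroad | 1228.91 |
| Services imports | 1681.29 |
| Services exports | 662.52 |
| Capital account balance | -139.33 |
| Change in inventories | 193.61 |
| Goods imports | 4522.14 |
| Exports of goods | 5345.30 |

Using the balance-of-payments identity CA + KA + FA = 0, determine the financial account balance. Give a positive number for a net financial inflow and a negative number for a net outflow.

729.76

Goods balance = 5345.30 - 4522.14 = 823.16
Services balance = 662.52 - 1681.29 = -1018.77
Trade balance (goods + services) = 823.16 + (-1018.77) = -195.61
Net primary income = 483.79 - 1228.91 = -745.12
Net secondary income = 480.30 - 130.00 = 350.30
Current account = -195.61 + (-745.12) + 350.30 = -590.43
Financial account = -(-590.43 + (-139.33)) = 729.76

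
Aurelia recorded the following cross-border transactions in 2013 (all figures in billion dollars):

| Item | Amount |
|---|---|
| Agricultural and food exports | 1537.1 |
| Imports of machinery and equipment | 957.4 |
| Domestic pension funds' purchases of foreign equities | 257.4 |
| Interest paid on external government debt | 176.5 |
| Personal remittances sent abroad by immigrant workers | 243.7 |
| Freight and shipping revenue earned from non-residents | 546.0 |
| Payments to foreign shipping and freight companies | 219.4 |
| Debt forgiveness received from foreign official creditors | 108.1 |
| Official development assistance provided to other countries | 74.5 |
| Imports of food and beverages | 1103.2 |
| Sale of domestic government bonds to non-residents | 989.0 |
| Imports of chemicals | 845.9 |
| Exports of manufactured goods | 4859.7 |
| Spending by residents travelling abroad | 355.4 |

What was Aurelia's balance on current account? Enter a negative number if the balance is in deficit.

2966.8

Goods: -1103.2 + 1537.1 - 845.9 + 4859.7 - 957.4 = 3490.3
Services: -219.4 + 546.0 - 355.4 = -28.8
Primary income: -176.5
Secondary income: -74.5 - 243.7 = -318.2
Current account = 3490.3 + (-28.8) + (-176.5) + (-318.2) = 2966.8
(Excluded from the current account — financial account: domestic pension funds' purchases of foreign equities 257.4, sale of domestic government bonds to non-residents 989.0; capital account: debt forgiveness received from foreign official creditors 108.1.)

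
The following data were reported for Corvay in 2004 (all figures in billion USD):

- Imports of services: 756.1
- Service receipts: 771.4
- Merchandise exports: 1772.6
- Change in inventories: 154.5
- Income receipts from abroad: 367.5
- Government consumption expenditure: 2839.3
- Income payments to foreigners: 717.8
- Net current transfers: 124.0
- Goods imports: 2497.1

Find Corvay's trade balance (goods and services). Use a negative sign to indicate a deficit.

Goods balance = 1772.6 - 2497.1 = -724.5
Services balance = 771.4 - 756.1 = 15.3
Trade balance (goods + services) = -724.5 + 15.3 = -709.2

-709.2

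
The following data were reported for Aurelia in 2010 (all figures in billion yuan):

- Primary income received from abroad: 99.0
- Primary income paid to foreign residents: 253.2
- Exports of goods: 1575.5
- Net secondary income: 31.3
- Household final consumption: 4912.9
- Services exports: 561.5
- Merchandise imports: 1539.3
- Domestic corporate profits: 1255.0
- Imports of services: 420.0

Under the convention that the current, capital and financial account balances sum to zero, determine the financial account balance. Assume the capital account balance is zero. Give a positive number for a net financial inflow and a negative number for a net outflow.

Goods balance = 1575.5 - 1539.3 = 36.2
Services balance = 561.5 - 420.0 = 141.5
Trade balance (goods + services) = 36.2 + 141.5 = 177.7
Net primary income = 99.0 - 253.2 = -154.2
Net secondary income = 31.3
Current account = 177.7 + (-154.2) + 31.3 = 54.8
Financial account = -(54.8) = -54.8

-54.8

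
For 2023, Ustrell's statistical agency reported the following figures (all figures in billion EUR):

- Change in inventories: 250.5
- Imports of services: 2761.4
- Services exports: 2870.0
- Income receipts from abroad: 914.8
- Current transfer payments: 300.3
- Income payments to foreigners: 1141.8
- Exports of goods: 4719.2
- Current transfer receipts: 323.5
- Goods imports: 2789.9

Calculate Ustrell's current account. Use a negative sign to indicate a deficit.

1834.1

Goods balance = 4719.2 - 2789.9 = 1929.3
Services balance = 2870.0 - 2761.4 = 108.6
Trade balance (goods + services) = 1929.3 + 108.6 = 2037.9
Net primary income = 914.8 - 1141.8 = -227.0
Net secondary income = 323.5 - 300.3 = 23.2
Current account = 2037.9 + (-227.0) + 23.2 = 1834.1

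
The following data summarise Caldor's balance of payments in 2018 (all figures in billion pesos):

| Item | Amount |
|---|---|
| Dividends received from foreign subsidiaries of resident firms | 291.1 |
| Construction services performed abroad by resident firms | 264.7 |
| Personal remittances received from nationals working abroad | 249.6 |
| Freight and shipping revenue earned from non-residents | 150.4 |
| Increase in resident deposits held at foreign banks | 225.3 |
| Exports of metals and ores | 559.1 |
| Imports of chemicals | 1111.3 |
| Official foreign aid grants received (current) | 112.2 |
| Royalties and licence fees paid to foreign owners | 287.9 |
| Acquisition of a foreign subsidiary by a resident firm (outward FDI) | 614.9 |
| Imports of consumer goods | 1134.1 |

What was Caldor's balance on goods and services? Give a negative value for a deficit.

Goods: -1111.3 + 559.1 - 1134.1 = -1686.3
Services: 150.4 + 264.7 - 287.9 = 127.2
Trade balance = -1686.3 + 127.2 = -1559.1
(Excluded from the trade balance — primary income: dividends received from foreign subsidiaries of resident firms 291.1; secondary income: personal remittances received from nationals working abroad 249.6, official foreign aid grants received (current) 112.2; financial account: increase in resident deposits held at foreign banks 225.3, acquisition of a foreign subsidiary by a resident firm (outward FDI) 614.9.)

-1559.1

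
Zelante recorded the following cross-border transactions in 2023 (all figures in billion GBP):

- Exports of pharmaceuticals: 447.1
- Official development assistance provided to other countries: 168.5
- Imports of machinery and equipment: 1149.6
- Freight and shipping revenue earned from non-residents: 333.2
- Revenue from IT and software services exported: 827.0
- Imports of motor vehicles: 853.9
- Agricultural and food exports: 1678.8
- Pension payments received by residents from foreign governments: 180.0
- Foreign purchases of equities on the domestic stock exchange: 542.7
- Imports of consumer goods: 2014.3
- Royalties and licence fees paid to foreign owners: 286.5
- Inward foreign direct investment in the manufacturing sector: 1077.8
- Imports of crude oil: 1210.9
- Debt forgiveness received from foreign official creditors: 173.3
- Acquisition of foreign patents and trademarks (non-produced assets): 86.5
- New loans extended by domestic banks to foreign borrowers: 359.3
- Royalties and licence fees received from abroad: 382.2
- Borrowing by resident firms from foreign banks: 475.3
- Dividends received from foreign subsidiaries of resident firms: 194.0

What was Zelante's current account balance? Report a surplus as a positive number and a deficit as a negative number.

-1641.4

Goods: -2014.3 - 853.9 + 1678.8 - 1149.6 + 447.1 - 1210.9 = -3102.8
Services: 382.2 + 827.0 + 333.2 - 286.5 = 1255.9
Primary income: 194.0
Secondary income: -168.5 + 180.0 = 11.5
Current account = (-3102.8) + 1255.9 + 194.0 + 11.5 = -1641.4
(Excluded from the current account — financial account: foreign purchases of equities on the domestic stock exchange 542.7, inward foreign direct investment in the manufacturing sector 1077.8, new loans extended by domestic banks to foreign borrowers 359.3, borrowing by resident firms from foreign banks 475.3; capital account: debt forgiveness received from foreign official creditors 173.3, acquisition of foreign patents and trademarks (non-produced assets) 86.5.)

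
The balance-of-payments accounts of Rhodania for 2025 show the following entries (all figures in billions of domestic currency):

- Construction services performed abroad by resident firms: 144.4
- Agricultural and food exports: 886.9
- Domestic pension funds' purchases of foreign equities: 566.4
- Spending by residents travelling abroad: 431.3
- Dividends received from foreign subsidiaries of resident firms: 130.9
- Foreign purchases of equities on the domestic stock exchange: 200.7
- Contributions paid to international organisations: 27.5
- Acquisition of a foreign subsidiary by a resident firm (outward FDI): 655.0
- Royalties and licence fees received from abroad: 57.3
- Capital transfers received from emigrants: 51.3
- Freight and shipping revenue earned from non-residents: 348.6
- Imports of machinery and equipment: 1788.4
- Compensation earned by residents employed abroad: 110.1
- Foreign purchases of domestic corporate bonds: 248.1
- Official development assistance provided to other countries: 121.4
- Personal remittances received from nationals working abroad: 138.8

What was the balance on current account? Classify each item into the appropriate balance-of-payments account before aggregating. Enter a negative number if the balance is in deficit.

-551.6

Goods: 886.9 - 1788.4 = -901.5
Services: 144.4 - 431.3 + 57.3 + 348.6 = 119.0
Primary income: 110.1 + 130.9 = 241.0
Secondary income: 138.8 - 27.5 - 121.4 = -10.1
Current account = (-901.5) + 119.0 + 241.0 + (-10.1) = -551.6
(Excluded from the current account — financial account: domestic pension funds' purchases of foreign equities 566.4, foreign purchases of equities on the domestic stock exchange 200.7, acquisition of a foreign subsidiary by a resident firm (outward FDI) 655.0, foreign purchases of domestic corporate bonds 248.1; capital account: capital transfers received from emigrants 51.3.)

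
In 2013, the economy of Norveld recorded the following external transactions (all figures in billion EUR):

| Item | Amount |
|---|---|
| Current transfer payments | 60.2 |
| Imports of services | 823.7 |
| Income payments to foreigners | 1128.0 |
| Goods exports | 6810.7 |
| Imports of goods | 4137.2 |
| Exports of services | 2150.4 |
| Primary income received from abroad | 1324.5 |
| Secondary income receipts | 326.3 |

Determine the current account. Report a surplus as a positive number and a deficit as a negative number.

Goods balance = 6810.7 - 4137.2 = 2673.5
Services balance = 2150.4 - 823.7 = 1326.7
Trade balance (goods + services) = 2673.5 + 1326.7 = 4000.2
Net primary income = 1324.5 - 1128.0 = 196.5
Net secondary income = 326.3 - 60.2 = 266.1
Current account = 4000.2 + 196.5 + 266.1 = 4462.8

4462.8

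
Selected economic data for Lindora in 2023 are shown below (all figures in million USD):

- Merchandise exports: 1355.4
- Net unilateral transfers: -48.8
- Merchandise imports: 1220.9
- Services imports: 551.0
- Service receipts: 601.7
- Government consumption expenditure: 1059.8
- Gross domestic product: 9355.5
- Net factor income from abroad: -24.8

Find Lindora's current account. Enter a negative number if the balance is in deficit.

Goods balance = 1355.4 - 1220.9 = 134.5
Services balance = 601.7 - 551.0 = 50.7
Trade balance (goods + services) = 134.5 + 50.7 = 185.2
Net primary income = -24.8
Net secondary income = -48.8
Current account = 185.2 + (-24.8) + (-48.8) = 111.6

111.6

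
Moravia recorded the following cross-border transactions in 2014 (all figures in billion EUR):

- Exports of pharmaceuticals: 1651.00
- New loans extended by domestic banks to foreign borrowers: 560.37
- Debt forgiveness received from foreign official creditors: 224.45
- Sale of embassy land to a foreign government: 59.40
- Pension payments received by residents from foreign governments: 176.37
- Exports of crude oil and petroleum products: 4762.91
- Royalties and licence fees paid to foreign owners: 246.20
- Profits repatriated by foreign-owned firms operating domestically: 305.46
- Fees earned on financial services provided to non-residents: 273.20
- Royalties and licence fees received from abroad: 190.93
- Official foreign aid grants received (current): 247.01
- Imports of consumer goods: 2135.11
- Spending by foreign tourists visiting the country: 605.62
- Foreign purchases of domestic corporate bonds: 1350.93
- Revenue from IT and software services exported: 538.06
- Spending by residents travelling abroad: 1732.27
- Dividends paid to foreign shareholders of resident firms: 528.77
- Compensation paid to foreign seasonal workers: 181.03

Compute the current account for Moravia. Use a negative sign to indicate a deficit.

3316.26

Goods: 1651.00 + 4762.91 - 2135.11 = 4278.80
Services: -1732.27 + 538.06 + 273.20 - 246.20 + 605.62 + 190.93 = -370.66
Primary income: -528.77 - 305.46 - 181.03 = -1015.26
Secondary income: 247.01 + 176.37 = 423.38
Current account = 4278.80 + (-370.66) + (-1015.26) + 423.38 = 3316.26
(Excluded from the current account — financial account: new loans extended by domestic banks to foreign borrowers 560.37, foreign purchases of domestic corporate bonds 1350.93; capital account: debt forgiveness received from foreign official creditors 224.45, sale of embassy land to a foreign government 59.40.)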